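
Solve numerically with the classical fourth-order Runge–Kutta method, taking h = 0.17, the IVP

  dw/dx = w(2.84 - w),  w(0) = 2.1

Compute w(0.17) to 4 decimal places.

RK4: k1 = f(x_n, w_n); k2 = f(x_n + h/2, w_n + (h/2)·k1); k3 = f(x_n + h/2, w_n + (h/2)·k2); k4 = f(x_n + h, w_n + h·k3); w_{n+1} = w_n + (h/6)·(k1 + 2k2 + 2k3 + k4).
x=0.000000, w=2.100000:
  k1 = f(0.000000, 2.100000) = 1.554000
  k2 = f(0.085000, 2.232090) = 1.356910
  k3 = f(0.085000, 2.215337) = 1.383839
  k4 = f(0.170000, 2.335253) = 1.178713
  w ← 2.100000 + (0.17/6)·(k1 + 2k2 + 2k3 + k4) = 2.332736
w(0.17) ≈ 2.3327

2.3327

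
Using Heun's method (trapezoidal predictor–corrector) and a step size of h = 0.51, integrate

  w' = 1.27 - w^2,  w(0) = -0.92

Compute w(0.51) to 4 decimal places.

-0.6145

Heun: k1 = f(t_n, w_n); k2 = f(t_n + h, w_n + h·k1); w_{n+1} = w_n + (h/2)·(k1 + k2).
t=0.000000, w=-0.920000:
  k1 = f(0.000000, -0.920000) = 0.423600
  k2 = f(0.510000, -0.703964) = 0.774435
  w ← -0.920000 + (0.51/2)·(0.423600 + 0.774435) = -0.614501
w(0.51) ≈ -0.6145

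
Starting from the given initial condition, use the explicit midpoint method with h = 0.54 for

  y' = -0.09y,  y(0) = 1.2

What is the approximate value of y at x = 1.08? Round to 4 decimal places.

Midpoint: k1 = f(x_n, y_n); k2 = f(x_n + h/2, y_n + (h/2)·k1); y_{n+1} = y_n + h·k2.
x=0.000000, y=1.200000:
  k1 = f(0.000000, 1.200000) = -0.108000
  k2 = f(0.270000, 1.170840) = -0.105376
  y ← 1.200000 + 0.54·(-0.105376) = 1.143097
x=0.540000, y=1.143097:
  k1 = f(0.540000, 1.143097) = -0.102879
  k2 = f(0.810000, 1.115320) = -0.100379
  y ← 1.143097 + 0.54·(-0.100379) = 1.088893
y(1.08) ≈ 1.0889

1.0889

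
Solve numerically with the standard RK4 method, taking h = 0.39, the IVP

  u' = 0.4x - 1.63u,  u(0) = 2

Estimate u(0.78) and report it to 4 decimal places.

RK4: k1 = f(x_n, u_n); k2 = f(x_n + h/2, u_n + (h/2)·k1); k3 = f(x_n + h/2, u_n + (h/2)·k2); k4 = f(x_n + h, u_n + h·k3); u_{n+1} = u_n + (h/6)·(k1 + 2k2 + 2k3 + k4).
x=0.000000, u=2.000000:
  k1 = f(0.000000, 2.000000) = -3.260000
  k2 = f(0.195000, 1.364300) = -2.145809
  k3 = f(0.195000, 1.581567) = -2.499955
  k4 = f(0.390000, 1.025018) = -1.514779
  u ← 2.000000 + (0.39/6)·(k1 + 2k2 + 2k3 + k4) = 1.085690
x=0.390000, u=1.085690:
  k1 = f(0.390000, 1.085690) = -1.613675
  k2 = f(0.585000, 0.771024) = -1.022768
  k3 = f(0.585000, 0.886250) = -1.210588
  k4 = f(0.780000, 0.613561) = -0.688104
  u ← 1.085690 + (0.39/6)·(k1 + 2k2 + 2k3 + k4) = 0.645738
u(0.78) ≈ 0.6457

0.6457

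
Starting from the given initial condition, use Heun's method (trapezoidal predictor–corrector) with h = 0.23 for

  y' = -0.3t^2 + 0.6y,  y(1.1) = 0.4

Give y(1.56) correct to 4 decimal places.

0.2488

Heun: k1 = f(t_n, y_n); k2 = f(t_n + h, y_n + h·k1); y_{n+1} = y_n + (h/2)·(k1 + k2).
t=1.100000, y=0.400000:
  k1 = f(1.100000, 0.400000) = -0.123000
  k2 = f(1.330000, 0.371710) = -0.307644
  y ← 0.400000 + (0.23/2)·(-0.123000 + (-0.307644)) = 0.350476
t=1.330000, y=0.350476:
  k1 = f(1.330000, 0.350476) = -0.320384
  k2 = f(1.560000, 0.276788) = -0.564007
  y ← 0.350476 + (0.23/2)·(-0.320384 + (-0.564007)) = 0.248771
y(1.56) ≈ 0.2488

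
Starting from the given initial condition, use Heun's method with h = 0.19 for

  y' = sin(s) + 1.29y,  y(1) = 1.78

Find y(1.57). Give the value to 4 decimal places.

4.4659

Heun: k1 = f(s_n, y_n); k2 = f(s_n + h, y_n + h·k1); y_{n+1} = y_n + (h/2)·(k1 + k2).
s=1.000000, y=1.780000:
  k1 = f(1.000000, 1.780000) = 3.137671
  k2 = f(1.190000, 2.376157) = 3.993612
  y ← 1.780000 + (0.19/2)·(3.137671 + 3.993612) = 2.457472
s=1.190000, y=2.457472:
  k1 = f(1.190000, 2.457472) = 4.098508
  k2 = f(1.380000, 3.236188) = 5.156537
  y ← 2.457472 + (0.19/2)·(4.098508 + 5.156537) = 3.336701
s=1.380000, y=3.336701:
  k1 = f(1.380000, 3.336701) = 5.286198
  k2 = f(1.570000, 4.341079) = 6.599991
  y ← 3.336701 + (0.19/2)·(5.286198 + 6.599991) = 4.465889
y(1.57) ≈ 4.4659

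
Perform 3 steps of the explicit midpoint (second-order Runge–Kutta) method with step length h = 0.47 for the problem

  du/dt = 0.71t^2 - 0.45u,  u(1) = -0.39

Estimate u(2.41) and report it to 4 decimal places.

2.2741

Midpoint: k1 = f(t_n, u_n); k2 = f(t_n + h/2, u_n + (h/2)·k1); u_{n+1} = u_n + h·k2.
t=1.000000, u=-0.390000:
  k1 = f(1.000000, -0.390000) = 0.885500
  k2 = f(1.235000, -0.181908) = 1.164768
  u ← -0.390000 + 0.47·1.164768 = 0.157441
t=1.470000, u=0.157441:
  k1 = f(1.470000, 0.157441) = 1.463391
  k2 = f(1.705000, 0.501338) = 1.838386
  u ← 0.157441 + 0.47·1.838386 = 1.021482
t=1.940000, u=1.021482:
  k1 = f(1.940000, 1.021482) = 2.212489
  k2 = f(2.175000, 1.541417) = 2.665106
  u ← 1.021482 + 0.47·2.665106 = 2.274082
u(2.41) ≈ 2.2741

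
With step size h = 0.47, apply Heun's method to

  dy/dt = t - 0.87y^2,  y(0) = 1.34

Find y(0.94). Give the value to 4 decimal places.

Heun: k1 = f(t_n, y_n); k2 = f(t_n + h, y_n + h·k1); y_{n+1} = y_n + (h/2)·(k1 + k2).
t=0.000000, y=1.340000:
  k1 = f(0.000000, 1.340000) = -1.562172
  k2 = f(0.470000, 0.605779) = 0.150738
  y ← 1.340000 + (0.47/2)·(-1.562172 + 0.150738) = 1.008313
t=0.470000, y=1.008313:
  k1 = f(0.470000, 1.008313) = -0.414525
  k2 = f(0.940000, 0.813486) = 0.364269
  y ← 1.008313 + (0.47/2)·(-0.414525 + 0.364269) = 0.996503
y(0.94) ≈ 0.9965

0.9965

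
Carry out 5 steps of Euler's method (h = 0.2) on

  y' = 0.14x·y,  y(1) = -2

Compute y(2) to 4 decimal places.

Euler: y_{n+1} = y_n + h·f(x_n, y_n).
x=1.000000, y=-2.000000: f=-0.280000 → y ← -2.000000 + 0.2·(-0.280000) = -2.056000
x=1.200000, y=-2.056000: f=-0.345408 → y ← -2.056000 + 0.2·(-0.345408) = -2.125082
x=1.400000, y=-2.125082: f=-0.416516 → y ← -2.125082 + 0.2·(-0.416516) = -2.208385
x=1.600000, y=-2.208385: f=-0.494678 → y ← -2.208385 + 0.2·(-0.494678) = -2.307320
x=1.800000, y=-2.307320: f=-0.581445 → y ← -2.307320 + 0.2·(-0.581445) = -2.423609
y(2) ≈ -2.4236

-2.4236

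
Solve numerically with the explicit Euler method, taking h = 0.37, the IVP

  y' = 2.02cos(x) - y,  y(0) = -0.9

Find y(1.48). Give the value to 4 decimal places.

1.0017

Euler: y_{n+1} = y_n + h·f(x_n, y_n).
x=0.000000, y=-0.900000: f=2.920000 → y ← -0.900000 + 0.37·2.920000 = 0.180400
x=0.370000, y=0.180400: f=1.702901 → y ← 0.180400 + 0.37·1.702901 = 0.810473
x=0.740000, y=0.810473: f=0.681233 → y ← 0.810473 + 0.37·0.681233 = 1.062530
x=1.110000, y=1.062530: f=-0.164313 → y ← 1.062530 + 0.37·(-0.164313) = 1.001734
y(1.48) ≈ 1.0017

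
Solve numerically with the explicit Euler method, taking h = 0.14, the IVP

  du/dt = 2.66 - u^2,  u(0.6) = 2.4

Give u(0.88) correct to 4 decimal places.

Euler: u_{n+1} = u_n + h·f(t_n, u_n).
t=0.600000, u=2.400000: f=-3.100000 → u ← 2.400000 + 0.14·(-3.100000) = 1.966000
t=0.740000, u=1.966000: f=-1.205156 → u ← 1.966000 + 0.14·(-1.205156) = 1.797278
u(0.88) ≈ 1.7973

1.7973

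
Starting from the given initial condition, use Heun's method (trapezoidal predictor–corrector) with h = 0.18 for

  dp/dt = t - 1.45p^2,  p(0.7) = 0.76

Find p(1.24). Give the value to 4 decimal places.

Heun: k1 = f(t_n, p_n); k2 = f(t_n + h, p_n + h·k1); p_{n+1} = p_n + (h/2)·(k1 + k2).
t=0.700000, p=0.760000:
  k1 = f(0.700000, 0.760000) = -0.137520
  k2 = f(0.880000, 0.735246) = 0.096148
  p ← 0.760000 + (0.18/2)·(-0.137520 + 0.096148) = 0.756277
t=0.880000, p=0.756277:
  k1 = f(0.880000, 0.756277) = 0.050666
  k2 = f(1.060000, 0.765397) = 0.210544
  p ← 0.756277 + (0.18/2)·(0.050666 + 0.210544) = 0.779785
t=1.060000, p=0.779785:
  k1 = f(1.060000, 0.779785) = 0.178305
  k2 = f(1.240000, 0.811880) = 0.284233
  p ← 0.779785 + (0.18/2)·(0.178305 + 0.284233) = 0.821414
p(1.24) ≈ 0.8214

0.8214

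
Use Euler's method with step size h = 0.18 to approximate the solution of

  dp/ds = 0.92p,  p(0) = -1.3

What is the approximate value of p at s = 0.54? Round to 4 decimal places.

-2.0587

Euler: p_{n+1} = p_n + h·f(s_n, p_n).
s=0.000000, p=-1.300000: f=-1.196000 → p ← -1.300000 + 0.18·(-1.196000) = -1.515280
s=0.180000, p=-1.515280: f=-1.394058 → p ← -1.515280 + 0.18·(-1.394058) = -1.766210
s=0.360000, p=-1.766210: f=-1.624914 → p ← -1.766210 + 0.18·(-1.624914) = -2.058695
p(0.54) ≈ -2.0587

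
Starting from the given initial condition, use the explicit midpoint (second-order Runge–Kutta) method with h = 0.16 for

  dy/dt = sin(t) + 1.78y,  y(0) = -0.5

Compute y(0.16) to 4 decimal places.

-0.6499

Midpoint: k1 = f(t_n, y_n); k2 = f(t_n + h/2, y_n + (h/2)·k1); y_{n+1} = y_n + h·k2.
t=0.000000, y=-0.500000:
  k1 = f(0.000000, -0.500000) = -0.890000
  k2 = f(0.080000, -0.571200) = -0.936821
  y ← -0.500000 + 0.16·(-0.936821) = -0.649891
y(0.16) ≈ -0.6499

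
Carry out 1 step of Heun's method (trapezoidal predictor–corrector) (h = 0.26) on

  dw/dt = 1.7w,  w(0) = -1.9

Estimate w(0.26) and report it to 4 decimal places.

-2.9254

Heun: k1 = f(t_n, w_n); k2 = f(t_n + h, w_n + h·k1); w_{n+1} = w_n + (h/2)·(k1 + k2).
t=0.000000, w=-1.900000:
  k1 = f(0.000000, -1.900000) = -3.230000
  k2 = f(0.260000, -2.739800) = -4.657660
  w ← -1.900000 + (0.26/2)·(-3.230000 + (-4.657660)) = -2.925396
w(0.26) ≈ -2.9254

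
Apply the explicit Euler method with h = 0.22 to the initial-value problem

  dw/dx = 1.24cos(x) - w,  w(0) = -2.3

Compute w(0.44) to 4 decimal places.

Euler: w_{n+1} = w_n + h·f(x_n, w_n).
x=0.000000, w=-2.300000: f=3.540000 → w ← -2.300000 + 0.22·3.540000 = -1.521200
x=0.220000, w=-1.521200: f=2.731313 → w ← -1.521200 + 0.22·2.731313 = -0.920311
w(0.44) ≈ -0.9203

-0.9203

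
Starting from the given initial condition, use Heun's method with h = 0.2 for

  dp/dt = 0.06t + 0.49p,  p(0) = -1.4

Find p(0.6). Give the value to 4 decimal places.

-1.8659

Heun: k1 = f(t_n, p_n); k2 = f(t_n + h, p_n + h·k1); p_{n+1} = p_n + (h/2)·(k1 + k2).
t=0.000000, p=-1.400000:
  k1 = f(0.000000, -1.400000) = -0.686000
  k2 = f(0.200000, -1.537200) = -0.741228
  p ← -1.400000 + (0.2/2)·(-0.686000 + (-0.741228)) = -1.542723
t=0.200000, p=-1.542723:
  k1 = f(0.200000, -1.542723) = -0.743934
  k2 = f(0.400000, -1.691510) = -0.804840
  p ← -1.542723 + (0.2/2)·(-0.743934 + (-0.804840)) = -1.697600
t=0.400000, p=-1.697600:
  k1 = f(0.400000, -1.697600) = -0.807824
  k2 = f(0.600000, -1.859165) = -0.874991
  p ← -1.697600 + (0.2/2)·(-0.807824 + (-0.874991)) = -1.865882
p(0.6) ≈ -1.8659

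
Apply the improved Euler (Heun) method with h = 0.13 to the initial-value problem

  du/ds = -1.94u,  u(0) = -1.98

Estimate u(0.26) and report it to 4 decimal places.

Heun: k1 = f(s_n, u_n); k2 = f(s_n + h, u_n + h·k1); u_{n+1} = u_n + (h/2)·(k1 + k2).
s=0.000000, u=-1.980000:
  k1 = f(0.000000, -1.980000) = 3.841200
  k2 = f(0.130000, -1.480644) = 2.872449
  u ← -1.980000 + (0.13/2)·(3.841200 + 2.872449) = -1.543613
s=0.130000, u=-1.543613:
  k1 = f(0.130000, -1.543613) = 2.994609
  k2 = f(0.260000, -1.154314) = 2.239368
  u ← -1.543613 + (0.13/2)·(2.994609 + 2.239368) = -1.203404
u(0.26) ≈ -1.2034

-1.2034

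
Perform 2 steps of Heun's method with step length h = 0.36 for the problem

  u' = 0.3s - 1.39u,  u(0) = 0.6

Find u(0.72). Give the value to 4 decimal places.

0.2950

Heun: k1 = f(s_n, u_n); k2 = f(s_n + h, u_n + h·k1); u_{n+1} = u_n + (h/2)·(k1 + k2).
s=0.000000, u=0.600000:
  k1 = f(0.000000, 0.600000) = -0.834000
  k2 = f(0.360000, 0.299760) = -0.308666
  u ← 0.600000 + (0.36/2)·(-0.834000 + (-0.308666)) = 0.394320
s=0.360000, u=0.394320:
  k1 = f(0.360000, 0.394320) = -0.440105
  k2 = f(0.720000, 0.235882) = -0.111876
  u ← 0.394320 + (0.36/2)·(-0.440105 + (-0.111876)) = 0.294963
u(0.72) ≈ 0.2950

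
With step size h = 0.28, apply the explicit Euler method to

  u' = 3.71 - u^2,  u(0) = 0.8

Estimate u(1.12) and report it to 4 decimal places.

Euler: u_{n+1} = u_n + h·f(s_n, u_n).
s=0.000000, u=0.800000: f=3.070000 → u ← 0.800000 + 0.28·3.070000 = 1.659600
s=0.280000, u=1.659600: f=0.955728 → u ← 1.659600 + 0.28·0.955728 = 1.927204
s=0.560000, u=1.927204: f=-0.004114 → u ← 1.927204 + 0.28·(-0.004114) = 1.926052
s=0.840000, u=1.926052: f=0.000325 → u ← 1.926052 + 0.28·0.000325 = 1.926143
u(1.12) ≈ 1.9261

1.9261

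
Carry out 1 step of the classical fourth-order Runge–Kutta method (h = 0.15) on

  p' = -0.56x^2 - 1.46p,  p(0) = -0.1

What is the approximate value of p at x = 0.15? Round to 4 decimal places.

-0.0809

RK4: k1 = f(x_n, p_n); k2 = f(x_n + h/2, p_n + (h/2)·k1); k3 = f(x_n + h/2, p_n + (h/2)·k2); k4 = f(x_n + h, p_n + h·k3); p_{n+1} = p_n + (h/6)·(k1 + 2k2 + 2k3 + k4).
x=0.000000, p=-0.100000:
  k1 = f(0.000000, -0.100000) = 0.146000
  k2 = f(0.075000, -0.089050) = 0.126863
  k3 = f(0.075000, -0.090485) = 0.128959
  k4 = f(0.150000, -0.080656) = 0.105158
  p ← -0.100000 + (0.15/6)·(k1 + 2k2 + 2k3 + k4) = -0.080930
p(0.15) ≈ -0.0809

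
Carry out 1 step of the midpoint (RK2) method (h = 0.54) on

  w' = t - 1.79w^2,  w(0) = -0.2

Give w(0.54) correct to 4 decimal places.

Midpoint: k1 = f(t_n, w_n); k2 = f(t_n + h/2, w_n + (h/2)·k1); w_{n+1} = w_n + h·k2.
t=0.000000, w=-0.200000:
  k1 = f(0.000000, -0.200000) = -0.071600
  k2 = f(0.270000, -0.219332) = 0.183889
  w ← -0.200000 + 0.54·0.183889 = -0.100700
w(0.54) ≈ -0.1007

-0.1007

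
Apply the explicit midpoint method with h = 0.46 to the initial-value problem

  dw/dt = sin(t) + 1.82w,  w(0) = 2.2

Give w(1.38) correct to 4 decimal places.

Midpoint: k1 = f(t_n, w_n); k2 = f(t_n + h/2, w_n + (h/2)·k1); w_{n+1} = w_n + h·k2.
t=0.000000, w=2.200000:
  k1 = f(0.000000, 2.200000) = 4.004000
  k2 = f(0.230000, 3.120920) = 5.908052
  w ← 2.200000 + 0.46·5.908052 = 4.917704
t=0.460000, w=4.917704:
  k1 = f(0.460000, 4.917704) = 9.394169
  k2 = f(0.690000, 7.078363) = 13.519157
  w ← 4.917704 + 0.46·13.519157 = 11.136516
t=0.920000, w=11.136516:
  k1 = f(0.920000, 11.136516) = 21.064061
  k2 = f(1.150000, 15.981250) = 29.998640
  w ← 11.136516 + 0.46·29.998640 = 24.935891
w(1.38) ≈ 24.9359

24.9359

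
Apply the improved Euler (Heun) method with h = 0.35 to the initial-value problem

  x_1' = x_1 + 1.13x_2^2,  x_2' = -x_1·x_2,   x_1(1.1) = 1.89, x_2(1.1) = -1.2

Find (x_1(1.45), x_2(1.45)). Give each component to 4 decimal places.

Heun on (x_1,x_2): k1 = f(t_n, state_n); k2 = f(t_n + h, state_n + h·k1); state_{n+1} = state_n + (h/2)·(k1 + k2).
1.100000: (1.890000, -1.200000)
  k1 = (3.517200, 2.268000)
  predictor → (3.121020, -0.406200)
  k2 = (3.307468, 1.267758)
  → (3.084317, -0.581242)
(x_1(1.45), x_2(1.45)) ≈ (3.0843, -0.5812)

3.0843, -0.5812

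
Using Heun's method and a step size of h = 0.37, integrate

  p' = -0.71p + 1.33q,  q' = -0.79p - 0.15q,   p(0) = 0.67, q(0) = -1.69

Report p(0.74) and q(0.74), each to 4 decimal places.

-0.8407, -1.3786

Heun on (p,q): k1 = f(s_n, state_n); k2 = f(s_n + h, state_n + h·k1); state_{n+1} = state_n + (h/2)·(k1 + k2).
0.000000: (0.670000, -1.690000)
  k1 = (-2.723400, -0.275800)
  predictor → (-0.337658, -1.792046)
  k2 = (-2.143684, 0.535557)
  → (-0.230411, -1.641945)
0.370000: (-0.230411, -1.641945)
  k1 = (-2.020195, 0.428316)
  predictor → (-0.977883, -1.483468)
  k2 = (-1.278716, 0.995048)
  → (-0.840709, -1.378623)
(p(0.74), q(0.74)) ≈ (-0.8407, -1.3786)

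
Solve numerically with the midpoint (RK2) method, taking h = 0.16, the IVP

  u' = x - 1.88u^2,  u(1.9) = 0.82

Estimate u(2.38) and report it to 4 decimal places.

1.0392

Midpoint: k1 = f(x_n, u_n); k2 = f(x_n + h/2, u_n + (h/2)·k1); u_{n+1} = u_n + h·k2.
x=1.900000, u=0.820000:
  k1 = f(1.900000, 0.820000) = 0.635888
  k2 = f(1.980000, 0.870871) = 0.554177
  u ← 0.820000 + 0.16·0.554177 = 0.908668
x=2.060000, u=0.908668:
  k1 = f(2.060000, 0.908668) = 0.507725
  k2 = f(2.140000, 0.949286) = 0.445848
  u ← 0.908668 + 0.16·0.445848 = 0.980004
x=2.220000, u=0.980004:
  k1 = f(2.220000, 0.980004) = 0.414433
  k2 = f(2.300000, 1.013159) = 0.370198
  u ← 0.980004 + 0.16·0.370198 = 1.039236
u(2.38) ≈ 1.0392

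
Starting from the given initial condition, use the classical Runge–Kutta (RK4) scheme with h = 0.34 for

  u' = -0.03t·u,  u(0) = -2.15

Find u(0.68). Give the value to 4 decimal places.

-2.1351

RK4: k1 = f(t_n, u_n); k2 = f(t_n + h/2, u_n + (h/2)·k1); k3 = f(t_n + h/2, u_n + (h/2)·k2); k4 = f(t_n + h, u_n + h·k3); u_{n+1} = u_n + (h/6)·(k1 + 2k2 + 2k3 + k4).
t=0.000000, u=-2.150000:
  k1 = f(0.000000, -2.150000) = 0.000000
  k2 = f(0.170000, -2.150000) = 0.010965
  k3 = f(0.170000, -2.148136) = 0.010955
  k4 = f(0.340000, -2.146275) = 0.021892
  u ← -2.150000 + (0.34/6)·(k1 + 2k2 + 2k3 + k4) = -2.146275
t=0.340000, u=-2.146275:
  k1 = f(0.340000, -2.146275) = 0.021892
  k2 = f(0.510000, -2.142553) = 0.032781
  k3 = f(0.510000, -2.140702) = 0.032753
  k4 = f(0.680000, -2.135139) = 0.043557
  u ← -2.146275 + (0.34/6)·(k1 + 2k2 + 2k3 + k4) = -2.135139
u(0.68) ≈ -2.1351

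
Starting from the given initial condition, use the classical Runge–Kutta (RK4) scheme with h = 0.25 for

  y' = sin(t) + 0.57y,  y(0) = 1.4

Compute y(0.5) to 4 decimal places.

RK4: k1 = f(t_n, y_n); k2 = f(t_n + h/2, y_n + (h/2)·k1); k3 = f(t_n + h/2, y_n + (h/2)·k2); k4 = f(t_n + h, y_n + h·k3); y_{n+1} = y_n + (h/6)·(k1 + 2k2 + 2k3 + k4).
t=0.000000, y=1.400000:
  k1 = f(0.000000, 1.400000) = 0.798000
  k2 = f(0.125000, 1.499750) = 0.979532
  k3 = f(0.125000, 1.522442) = 0.992466
  k4 = f(0.250000, 1.648117) = 1.186830
  y ← 1.400000 + (0.25/6)·(k1 + 2k2 + 2k3 + k4) = 1.647034
t=0.250000, y=1.647034:
  k1 = f(0.250000, 1.647034) = 1.186214
  k2 = f(0.375000, 1.795311) = 1.389600
  k3 = f(0.375000, 1.820734) = 1.404091
  k4 = f(0.500000, 1.998057) = 1.618318
  y ← 1.647034 + (0.25/6)·(k1 + 2k2 + 2k3 + k4) = 1.996698
y(0.5) ≈ 1.9967

1.9967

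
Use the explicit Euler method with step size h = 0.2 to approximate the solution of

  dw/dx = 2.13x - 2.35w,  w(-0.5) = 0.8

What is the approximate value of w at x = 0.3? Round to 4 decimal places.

0.0155

Euler: w_{n+1} = w_n + h·f(x_n, w_n).
x=-0.500000, w=0.800000: f=-2.945000 → w ← 0.800000 + 0.2·(-2.945000) = 0.211000
x=-0.300000, w=0.211000: f=-1.134850 → w ← 0.211000 + 0.2·(-1.134850) = -0.015970
x=-0.100000, w=-0.015970: f=-0.175470 → w ← -0.015970 + 0.2·(-0.175470) = -0.051064
x=0.100000, w=-0.051064: f=0.333001 → w ← -0.051064 + 0.2·0.333001 = 0.015536
w(0.3) ≈ 0.0155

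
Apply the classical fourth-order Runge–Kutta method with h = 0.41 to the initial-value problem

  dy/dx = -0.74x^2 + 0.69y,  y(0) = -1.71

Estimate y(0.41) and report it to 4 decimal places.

-2.2874

RK4: k1 = f(x_n, y_n); k2 = f(x_n + h/2, y_n + (h/2)·k1); k3 = f(x_n + h/2, y_n + (h/2)·k2); k4 = f(x_n + h, y_n + h·k3); y_{n+1} = y_n + (h/6)·(k1 + 2k2 + 2k3 + k4).
x=0.000000, y=-1.710000:
  k1 = f(0.000000, -1.710000) = -1.179900
  k2 = f(0.205000, -1.951879) = -1.377895
  k3 = f(0.205000, -1.992469) = -1.405902
  k4 = f(0.410000, -2.286420) = -1.702024
  y ← -1.710000 + (0.41/6)·(k1 + 2k2 + 2k3 + k4) = -2.287384
y(0.41) ≈ -2.2874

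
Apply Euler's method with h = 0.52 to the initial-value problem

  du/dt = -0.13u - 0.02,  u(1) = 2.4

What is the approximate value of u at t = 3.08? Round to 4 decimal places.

Euler: u_{n+1} = u_n + h·f(t_n, u_n).
t=1.000000, u=2.400000: f=-0.332000 → u ← 2.400000 + 0.52·(-0.332000) = 2.227360
t=1.520000, u=2.227360: f=-0.309557 → u ← 2.227360 + 0.52·(-0.309557) = 2.066390
t=2.040000, u=2.066390: f=-0.288631 → u ← 2.066390 + 0.52·(-0.288631) = 1.916302
t=2.560000, u=1.916302: f=-0.269119 → u ← 1.916302 + 0.52·(-0.269119) = 1.776360
u(3.08) ≈ 1.7764

1.7764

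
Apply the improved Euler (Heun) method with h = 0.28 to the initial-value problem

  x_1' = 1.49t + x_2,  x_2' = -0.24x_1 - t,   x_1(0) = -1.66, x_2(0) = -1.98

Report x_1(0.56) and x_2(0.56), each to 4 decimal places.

-2.4849, -1.8489

Heun on (x_1,x_2): k1 = f(t_n, state_n); k2 = f(t_n + h, state_n + h·k1); state_{n+1} = state_n + (h/2)·(k1 + k2).
0.000000: (-1.660000, -1.980000)
  k1 = (-1.980000, 0.398400)
  predictor → (-2.214400, -1.868448)
  k2 = (-1.451248, 0.251456)
  → (-2.140375, -1.889020)
0.280000: (-2.140375, -1.889020)
  k1 = (-1.471820, 0.233690)
  predictor → (-2.552484, -1.823587)
  k2 = (-0.989187, 0.052596)
  → (-2.484916, -1.848940)
(x_1(0.56), x_2(0.56)) ≈ (-2.4849, -1.8489)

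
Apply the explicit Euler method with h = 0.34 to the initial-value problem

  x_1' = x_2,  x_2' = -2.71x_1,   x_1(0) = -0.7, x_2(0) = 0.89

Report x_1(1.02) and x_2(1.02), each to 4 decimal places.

Euler on (x_1,x_2): x_1_{n+1} = x_1_n + h·x_1', x_2_{n+1} = x_2_n + h·x_2'.
0.000000: (-0.700000, 0.890000); f=(0.890000, 1.897000) → (-0.397400, 1.534980)
0.340000: (-0.397400, 1.534980); f=(1.534980, 1.076954) → (0.124493, 1.901144)
0.680000: (0.124493, 1.901144); f=(1.901144, -0.337377) → (0.770882, 1.786436)
(x_1(1.02), x_2(1.02)) ≈ (0.7709, 1.7864)

0.7709, 1.7864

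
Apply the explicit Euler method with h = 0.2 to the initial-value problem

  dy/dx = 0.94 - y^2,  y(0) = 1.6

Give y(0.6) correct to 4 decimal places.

1.0672

Euler: y_{n+1} = y_n + h·f(x_n, y_n).
x=0.000000, y=1.600000: f=-1.620000 → y ← 1.600000 + 0.2·(-1.620000) = 1.276000
x=0.200000, y=1.276000: f=-0.688176 → y ← 1.276000 + 0.2·(-0.688176) = 1.138365
x=0.400000, y=1.138365: f=-0.355874 → y ← 1.138365 + 0.2·(-0.355874) = 1.067190
y(0.6) ≈ 1.0672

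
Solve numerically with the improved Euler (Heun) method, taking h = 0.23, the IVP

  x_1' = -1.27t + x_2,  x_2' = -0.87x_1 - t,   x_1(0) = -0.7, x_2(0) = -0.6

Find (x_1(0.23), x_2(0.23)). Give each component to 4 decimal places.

Heun on (x_1,x_2): k1 = f(t_n, state_n); k2 = f(t_n + h, state_n + h·k1); state_{n+1} = state_n + (h/2)·(k1 + k2).
0.000000: (-0.700000, -0.600000)
  k1 = (-0.600000, 0.609000)
  predictor → (-0.838000, -0.459930)
  k2 = (-0.752030, 0.499060)
  → (-0.855483, -0.472573)
(x_1(0.23), x_2(0.23)) ≈ (-0.8555, -0.4726)

-0.8555, -0.4726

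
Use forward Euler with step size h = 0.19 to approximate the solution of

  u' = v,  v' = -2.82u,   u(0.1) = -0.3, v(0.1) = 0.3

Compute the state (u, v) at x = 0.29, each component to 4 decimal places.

Euler on (u,v): u_{n+1} = u_n + h·u', v_{n+1} = v_n + h·v'.
0.100000: (-0.300000, 0.300000); f=(0.300000, 0.846000) → (-0.243000, 0.460740)
(u(0.29), v(0.29)) ≈ (-0.2430, 0.4607)

-0.2430, 0.4607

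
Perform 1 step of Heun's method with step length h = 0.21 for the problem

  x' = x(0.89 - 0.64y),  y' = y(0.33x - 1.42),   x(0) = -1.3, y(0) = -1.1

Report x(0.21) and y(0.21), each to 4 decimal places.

-1.7582, -0.7457

Heun on (x,y): k1 = f(t_n, state_n); k2 = f(t_n + h, state_n + h·k1); state_{n+1} = state_n + (h/2)·(k1 + k2).
0.000000: (-1.300000, -1.100000)
  k1 = (-2.072200, 2.033900)
  predictor → (-1.735162, -0.672881)
  k2 = (-2.291531, 1.340785)
  → (-1.758192, -0.745658)
(x(0.21), y(0.21)) ≈ (-1.7582, -0.7457)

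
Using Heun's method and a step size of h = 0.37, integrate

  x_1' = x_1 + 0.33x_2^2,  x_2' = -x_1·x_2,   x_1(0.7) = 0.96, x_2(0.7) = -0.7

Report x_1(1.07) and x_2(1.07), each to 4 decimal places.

Heun on (x_1,x_2): k1 = f(x_n, state_n); k2 = f(x_n + h, state_n + h·k1); state_{n+1} = state_n + (h/2)·(k1 + k2).
0.700000: (0.960000, -0.700000)
  k1 = (1.121700, 0.672000)
  predictor → (1.375029, -0.451360)
  k2 = (1.442259, 0.620633)
  → (1.434332, -0.460863)
(x_1(1.07), x_2(1.07)) ≈ (1.4343, -0.4609)

1.4343, -0.4609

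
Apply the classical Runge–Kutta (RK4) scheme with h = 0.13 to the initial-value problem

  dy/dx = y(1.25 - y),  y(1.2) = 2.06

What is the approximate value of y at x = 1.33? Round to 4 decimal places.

RK4: k1 = f(x_n, y_n); k2 = f(x_n + h/2, y_n + (h/2)·k1); k3 = f(x_n + h/2, y_n + (h/2)·k2); k4 = f(x_n + h, y_n + h·k3); y_{n+1} = y_n + (h/6)·(k1 + 2k2 + 2k3 + k4).
x=1.200000, y=2.060000:
  k1 = f(1.200000, 2.060000) = -1.668600
  k2 = f(1.265000, 1.951541) = -1.369086
  k3 = f(1.265000, 1.971009) = -1.421116
  k4 = f(1.330000, 1.875255) = -1.172512
  y ← 2.060000 + (0.13/6)·(k1 + 2k2 + 2k3 + k4) = 1.877534
y(1.33) ≈ 1.8775

1.8775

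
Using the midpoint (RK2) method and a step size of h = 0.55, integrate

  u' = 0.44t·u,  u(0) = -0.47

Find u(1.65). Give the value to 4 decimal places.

-0.8373

Midpoint: k1 = f(t_n, u_n); k2 = f(t_n + h/2, u_n + (h/2)·k1); u_{n+1} = u_n + h·k2.
t=0.000000, u=-0.470000:
  k1 = f(0.000000, -0.470000) = 0.000000
  k2 = f(0.275000, -0.470000) = -0.056870
  u ← -0.470000 + 0.55·(-0.056870) = -0.501278
t=0.550000, u=-0.501278:
  k1 = f(0.550000, -0.501278) = -0.121309
  k2 = f(0.825000, -0.534639) = -0.194074
  u ← -0.501278 + 0.55·(-0.194074) = -0.608019
t=1.100000, u=-0.608019:
  k1 = f(1.100000, -0.608019) = -0.294281
  k2 = f(1.375000, -0.688946) = -0.416813
  u ← -0.608019 + 0.55·(-0.416813) = -0.837266
u(1.65) ≈ -0.8373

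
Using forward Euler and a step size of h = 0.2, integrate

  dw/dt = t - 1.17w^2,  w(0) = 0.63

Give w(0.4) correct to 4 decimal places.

0.5096

Euler: w_{n+1} = w_n + h·f(t_n, w_n).
t=0.000000, w=0.630000: f=-0.464373 → w ← 0.630000 + 0.2·(-0.464373) = 0.537125
t=0.200000, w=0.537125: f=-0.137549 → w ← 0.537125 + 0.2·(-0.137549) = 0.509616
w(0.4) ≈ 0.5096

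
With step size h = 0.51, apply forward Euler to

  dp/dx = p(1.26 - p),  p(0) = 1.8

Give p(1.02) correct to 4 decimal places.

1.2748

Euler: p_{n+1} = p_n + h·f(x_n, p_n).
x=0.000000, p=1.800000: f=-0.972000 → p ← 1.800000 + 0.51·(-0.972000) = 1.304280
x=0.510000, p=1.304280: f=-0.057754 → p ← 1.304280 + 0.51·(-0.057754) = 1.274826
p(1.02) ≈ 1.2748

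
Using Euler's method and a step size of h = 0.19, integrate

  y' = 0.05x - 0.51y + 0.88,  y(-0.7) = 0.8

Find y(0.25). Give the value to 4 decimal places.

Euler: y_{n+1} = y_n + h·f(x_n, y_n).
x=-0.700000, y=0.800000: f=0.437000 → y ← 0.800000 + 0.19·0.437000 = 0.883030
x=-0.510000, y=0.883030: f=0.404155 → y ← 0.883030 + 0.19·0.404155 = 0.959819
x=-0.320000, y=0.959819: f=0.374492 → y ← 0.959819 + 0.19·0.374492 = 1.030973
x=-0.130000, y=1.030973: f=0.347704 → y ← 1.030973 + 0.19·0.347704 = 1.097037
x=0.060000, y=1.097037: f=0.323511 → y ← 1.097037 + 0.19·0.323511 = 1.158504
y(0.25) ≈ 1.1585

1.1585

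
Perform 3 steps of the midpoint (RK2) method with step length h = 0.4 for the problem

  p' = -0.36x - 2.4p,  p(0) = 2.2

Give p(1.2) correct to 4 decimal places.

Midpoint: k1 = f(x_n, p_n); k2 = f(x_n + h/2, p_n + (h/2)·k1); p_{n+1} = p_n + h·k2.
x=0.000000, p=2.200000:
  k1 = f(0.000000, 2.200000) = -5.280000
  k2 = f(0.200000, 1.144000) = -2.817600
  p ← 2.200000 + 0.4·(-2.817600) = 1.072960
x=0.400000, p=1.072960:
  k1 = f(0.400000, 1.072960) = -2.719104
  k2 = f(0.600000, 0.529139) = -1.485934
  p ← 1.072960 + 0.4·(-1.485934) = 0.478586
x=0.800000, p=0.478586:
  k1 = f(0.800000, 0.478586) = -1.436607
  k2 = f(1.000000, 0.191265) = -0.819036
  p ← 0.478586 + 0.4·(-0.819036) = 0.150972
p(1.2) ≈ 0.1510

0.1510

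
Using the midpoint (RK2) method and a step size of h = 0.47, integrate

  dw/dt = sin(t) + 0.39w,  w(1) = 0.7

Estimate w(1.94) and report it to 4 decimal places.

Midpoint: k1 = f(t_n, w_n); k2 = f(t_n + h/2, w_n + (h/2)·k1); w_{n+1} = w_n + h·k2.
t=1.000000, w=0.700000:
  k1 = f(1.000000, 0.700000) = 1.114471
  k2 = f(1.235000, 0.961901) = 1.319289
  w ← 0.700000 + 0.47·1.319289 = 1.320066
t=1.470000, w=1.320066:
  k1 = f(1.470000, 1.320066) = 1.509750
  k2 = f(1.705000, 1.674857) = 1.644203
  w ← 1.320066 + 0.47·1.644203 = 2.092841
w(1.94) ≈ 2.0928

2.0928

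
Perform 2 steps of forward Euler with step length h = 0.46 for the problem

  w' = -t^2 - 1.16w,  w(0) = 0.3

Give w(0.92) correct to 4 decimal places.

Euler: w_{n+1} = w_n + h·f(t_n, w_n).
t=0.000000, w=0.300000: f=-0.348000 → w ← 0.300000 + 0.46·(-0.348000) = 0.139920
t=0.460000, w=0.139920: f=-0.373907 → w ← 0.139920 + 0.46·(-0.373907) = -0.032077
w(0.92) ≈ -0.0321

-0.0321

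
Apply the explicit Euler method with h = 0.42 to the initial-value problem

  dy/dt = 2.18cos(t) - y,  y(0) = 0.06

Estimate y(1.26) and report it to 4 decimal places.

Euler: y_{n+1} = y_n + h·f(t_n, y_n).
t=0.000000, y=0.060000: f=2.120000 → y ← 0.060000 + 0.42·2.120000 = 0.950400
t=0.420000, y=0.950400: f=1.040134 → y ← 0.950400 + 0.42·1.040134 = 1.387256
t=0.840000, y=1.387256: f=0.067813 → y ← 1.387256 + 0.42·0.067813 = 1.415738
y(1.26) ≈ 1.4157

1.4157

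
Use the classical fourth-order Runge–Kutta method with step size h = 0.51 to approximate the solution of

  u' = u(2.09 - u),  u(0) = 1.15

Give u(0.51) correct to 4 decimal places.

RK4: k1 = f(s_n, u_n); k2 = f(s_n + h/2, u_n + (h/2)·k1); k3 = f(s_n + h/2, u_n + (h/2)·k2); k4 = f(s_n + h, u_n + h·k3); u_{n+1} = u_n + (h/6)·(k1 + 2k2 + 2k3 + k4).
s=0.000000, u=1.150000:
  k1 = f(0.000000, 1.150000) = 1.081000
  k2 = f(0.255000, 1.425655) = 0.947127
  k3 = f(0.255000, 1.391517) = 0.971951
  k4 = f(0.510000, 1.645695) = 0.731191
  u ← 1.150000 + (0.51/6)·(k1 + 2k2 + 2k3 + k4) = 1.630279
u(0.51) ≈ 1.6303

1.6303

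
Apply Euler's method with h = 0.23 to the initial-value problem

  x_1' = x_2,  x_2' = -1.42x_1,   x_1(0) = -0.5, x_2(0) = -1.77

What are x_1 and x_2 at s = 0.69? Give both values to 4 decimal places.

-1.5780, -0.8935

Euler on (x_1,x_2): x_1_{n+1} = x_1_n + h·x_1', x_2_{n+1} = x_2_n + h·x_2'.
0.000000: (-0.500000, -1.770000); f=(-1.770000, 0.710000) → (-0.907100, -1.606700)
0.230000: (-0.907100, -1.606700); f=(-1.606700, 1.288082) → (-1.276641, -1.310441)
0.460000: (-1.276641, -1.310441); f=(-1.310441, 1.812830) → (-1.578042, -0.893490)
(x_1(0.69), x_2(0.69)) ≈ (-1.5780, -0.8935)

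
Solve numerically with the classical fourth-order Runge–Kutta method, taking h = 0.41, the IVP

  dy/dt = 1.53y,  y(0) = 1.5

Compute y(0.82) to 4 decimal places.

5.2546

RK4: k1 = f(t_n, y_n); k2 = f(t_n + h/2, y_n + (h/2)·k1); k3 = f(t_n + h/2, y_n + (h/2)·k2); k4 = f(t_n + h, y_n + h·k3); y_{n+1} = y_n + (h/6)·(k1 + 2k2 + 2k3 + k4).
t=0.000000, y=1.500000:
  k1 = f(0.000000, 1.500000) = 2.295000
  k2 = f(0.205000, 1.970475) = 3.014827
  k3 = f(0.205000, 2.118039) = 3.240600
  k4 = f(0.410000, 2.828646) = 4.327829
  y ← 1.500000 + (0.41/6)·(k1 + 2k2 + 2k3 + k4) = 2.807468
t=0.410000, y=2.807468:
  k1 = f(0.410000, 2.807468) = 4.295427
  k2 = f(0.615000, 3.688031) = 5.642687
  k3 = f(0.615000, 3.964219) = 6.065255
  k4 = f(0.820000, 5.294223) = 8.100161
  y ← 2.807468 + (0.41/6)·(k1 + 2k2 + 2k3 + k4) = 5.254586
y(0.82) ≈ 5.2546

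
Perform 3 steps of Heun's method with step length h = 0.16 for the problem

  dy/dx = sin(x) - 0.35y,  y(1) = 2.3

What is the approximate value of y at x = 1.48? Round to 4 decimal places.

2.3585

Heun: k1 = f(x_n, y_n); k2 = f(x_n + h, y_n + h·k1); y_{n+1} = y_n + (h/2)·(k1 + k2).
x=1.000000, y=2.300000:
  k1 = f(1.000000, 2.300000) = 0.036471
  k2 = f(1.160000, 2.305835) = 0.109761
  y ← 2.300000 + (0.16/2)·(0.036471 + 0.109761) = 2.311699
x=1.160000, y=2.311699:
  k1 = f(1.160000, 2.311699) = 0.107709
  k2 = f(1.320000, 2.328932) = 0.153589
  y ← 2.311699 + (0.16/2)·(0.107709 + 0.153589) = 2.332602
x=1.320000, y=2.332602:
  k1 = f(1.320000, 2.332602) = 0.152304
  k2 = f(1.480000, 2.356971) = 0.170941
  y ← 2.332602 + (0.16/2)·(0.152304 + 0.170941) = 2.358462
y(1.48) ≈ 2.3585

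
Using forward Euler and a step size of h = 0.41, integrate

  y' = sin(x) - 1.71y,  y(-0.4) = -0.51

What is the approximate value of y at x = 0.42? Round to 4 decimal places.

Euler: y_{n+1} = y_n + h·f(x_n, y_n).
x=-0.400000, y=-0.510000: f=0.482682 → y ← -0.510000 + 0.41·0.482682 = -0.312101
x=0.010000, y=-0.312101: f=0.543692 → y ← -0.312101 + 0.41·0.543692 = -0.089187
y(0.42) ≈ -0.0892

-0.0892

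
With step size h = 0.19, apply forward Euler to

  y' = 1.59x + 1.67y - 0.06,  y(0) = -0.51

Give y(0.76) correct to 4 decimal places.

Euler: y_{n+1} = y_n + h·f(x_n, y_n).
x=0.000000, y=-0.510000: f=-0.911700 → y ← -0.510000 + 0.19·(-0.911700) = -0.683223
x=0.190000, y=-0.683223: f=-0.898882 → y ← -0.683223 + 0.19·(-0.898882) = -0.854011
x=0.380000, y=-0.854011: f=-0.881998 → y ← -0.854011 + 0.19·(-0.881998) = -1.021590
x=0.570000, y=-1.021590: f=-0.859756 → y ← -1.021590 + 0.19·(-0.859756) = -1.184944
y(0.76) ≈ -1.1849

-1.1849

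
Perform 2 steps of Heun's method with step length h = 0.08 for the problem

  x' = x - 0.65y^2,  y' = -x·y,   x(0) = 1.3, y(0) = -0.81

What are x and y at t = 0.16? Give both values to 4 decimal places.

Heun on (x,y): k1 = f(t_n, state_n); k2 = f(t_n + h, state_n + h·k1); state_{n+1} = state_n + (h/2)·(k1 + k2).
0.000000: (1.300000, -0.810000)
  k1 = (0.873535, 1.053000)
  predictor → (1.369883, -0.725760)
  k2 = (1.027510, 0.994206)
  → (1.376042, -0.728112)
0.080000: (1.376042, -0.728112)
  k1 = (1.031446, 1.001912)
  predictor → (1.458558, -0.647959)
  k2 = (1.185655, 0.945085)
  → (1.464726, -0.650232)
(x(0.16), y(0.16)) ≈ (1.4647, -0.6502)

1.4647, -0.6502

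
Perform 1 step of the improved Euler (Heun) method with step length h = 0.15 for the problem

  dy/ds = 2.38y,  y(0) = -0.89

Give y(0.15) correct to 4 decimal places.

Heun: k1 = f(s_n, y_n); k2 = f(s_n + h, y_n + h·k1); y_{n+1} = y_n + (h/2)·(k1 + k2).
s=0.000000, y=-0.890000:
  k1 = f(0.000000, -0.890000) = -2.118200
  k2 = f(0.150000, -1.207730) = -2.874397
  y ← -0.890000 + (0.15/2)·(-2.118200 + (-2.874397)) = -1.264445
y(0.15) ≈ -1.2644

-1.2644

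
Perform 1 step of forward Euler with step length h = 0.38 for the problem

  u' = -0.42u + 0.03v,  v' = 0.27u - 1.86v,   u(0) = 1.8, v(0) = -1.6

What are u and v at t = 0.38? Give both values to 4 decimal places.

1.4945, -0.2844

Euler on (u,v): u_{n+1} = u_n + h·u', v_{n+1} = v_n + h·v'.
0.000000: (1.800000, -1.600000); f=(-0.804000, 3.462000) → (1.494480, -0.284440)
(u(0.38), v(0.38)) ≈ (1.4945, -0.2844)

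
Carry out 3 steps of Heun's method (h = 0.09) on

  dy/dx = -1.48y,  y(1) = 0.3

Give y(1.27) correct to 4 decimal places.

0.2014

Heun: k1 = f(x_n, y_n); k2 = f(x_n + h, y_n + h·k1); y_{n+1} = y_n + (h/2)·(k1 + k2).
x=1.000000, y=0.300000:
  k1 = f(1.000000, 0.300000) = -0.444000
  k2 = f(1.090000, 0.260040) = -0.384859
  y ← 0.300000 + (0.09/2)·(-0.444000 + (-0.384859)) = 0.262701
x=1.090000, y=0.262701:
  k1 = f(1.090000, 0.262701) = -0.388798
  k2 = f(1.180000, 0.227710) = -0.337010
  y ← 0.262701 + (0.09/2)·(-0.388798 + (-0.337010)) = 0.230040
x=1.180000, y=0.230040:
  k1 = f(1.180000, 0.230040) = -0.340459
  k2 = f(1.270000, 0.199399) = -0.295110
  y ← 0.230040 + (0.09/2)·(-0.340459 + (-0.295110)) = 0.201439
y(1.27) ≈ 0.2014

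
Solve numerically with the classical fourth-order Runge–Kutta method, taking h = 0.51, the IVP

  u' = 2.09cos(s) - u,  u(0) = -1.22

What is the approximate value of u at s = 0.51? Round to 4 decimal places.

RK4: k1 = f(s_n, u_n); k2 = f(s_n + h/2, u_n + (h/2)·k1); k3 = f(s_n + h/2, u_n + (h/2)·k2); k4 = f(s_n + h, u_n + h·k3); u_{n+1} = u_n + (h/6)·(k1 + 2k2 + 2k3 + k4).
s=0.000000, u=-1.220000:
  k1 = f(0.000000, -1.220000) = 3.310000
  k2 = f(0.255000, -0.375950) = 2.398366
  k3 = f(0.255000, -0.608417) = 2.630833
  k4 = f(0.510000, 0.121725) = 1.702311
  u ← -1.220000 + (0.51/6)·(k1 + 2k2 + 2k3 + k4) = 0.061010
u(0.51) ≈ 0.0610

0.0610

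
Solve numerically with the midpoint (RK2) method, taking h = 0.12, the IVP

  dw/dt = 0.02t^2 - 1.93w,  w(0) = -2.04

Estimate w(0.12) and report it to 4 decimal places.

-1.6222

Midpoint: k1 = f(t_n, w_n); k2 = f(t_n + h/2, w_n + (h/2)·k1); w_{n+1} = w_n + h·k2.
t=0.000000, w=-2.040000:
  k1 = f(0.000000, -2.040000) = 3.937200
  k2 = f(0.060000, -1.803768) = 3.481344
  w ← -2.040000 + 0.12·3.481344 = -1.622239
w(0.12) ≈ -1.6222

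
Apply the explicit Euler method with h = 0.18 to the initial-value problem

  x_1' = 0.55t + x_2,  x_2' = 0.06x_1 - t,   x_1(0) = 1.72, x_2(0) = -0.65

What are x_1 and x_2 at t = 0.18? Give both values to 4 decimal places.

1.6030, -0.6314

Euler on (x_1,x_2): x_1_{n+1} = x_1_n + h·x_1', x_2_{n+1} = x_2_n + h·x_2'.
0.000000: (1.720000, -0.650000); f=(-0.650000, 0.103200) → (1.603000, -0.631424)
(x_1(0.18), x_2(0.18)) ≈ (1.6030, -0.6314)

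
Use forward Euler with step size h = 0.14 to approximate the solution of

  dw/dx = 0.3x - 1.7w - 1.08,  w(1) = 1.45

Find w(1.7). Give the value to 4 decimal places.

0.0780

Euler: w_{n+1} = w_n + h·f(x_n, w_n).
x=1.000000, w=1.450000: f=-3.245000 → w ← 1.450000 + 0.14·(-3.245000) = 0.995700
x=1.140000, w=0.995700: f=-2.430690 → w ← 0.995700 + 0.14·(-2.430690) = 0.655403
x=1.280000, w=0.655403: f=-1.810186 → w ← 0.655403 + 0.14·(-1.810186) = 0.401977
x=1.420000, w=0.401977: f=-1.337362 → w ← 0.401977 + 0.14·(-1.337362) = 0.214747
x=1.560000, w=0.214747: f=-0.977070 → w ← 0.214747 + 0.14·(-0.977070) = 0.077957
w(1.7) ≈ 0.0780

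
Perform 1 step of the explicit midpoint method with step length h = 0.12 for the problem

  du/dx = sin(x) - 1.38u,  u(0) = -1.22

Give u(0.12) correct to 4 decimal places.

-1.0275

Midpoint: k1 = f(x_n, u_n); k2 = f(x_n + h/2, u_n + (h/2)·k1); u_{n+1} = u_n + h·k2.
x=0.000000, u=-1.220000:
  k1 = f(0.000000, -1.220000) = 1.683600
  k2 = f(0.060000, -1.118984) = 1.604162
  u ← -1.220000 + 0.12·1.604162 = -1.027501
u(0.12) ≈ -1.0275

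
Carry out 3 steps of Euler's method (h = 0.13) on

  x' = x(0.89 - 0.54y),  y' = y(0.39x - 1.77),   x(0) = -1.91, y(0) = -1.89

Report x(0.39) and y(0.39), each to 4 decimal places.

Euler on (x,y): x_{n+1} = x_n + h·x', y_{n+1} = y_n + h·y'.
0.000000: (-1.910000, -1.890000); f=(-3.649246, 4.753161) → (-2.384402, -1.272089)
0.130000: (-2.384402, -1.272089); f=(-3.760030, 3.434535) → (-2.873206, -0.825600)
0.260000: (-2.873206, -0.825600); f=(-3.838097, 2.386437) → (-3.372159, -0.515363)
(x(0.39), y(0.39)) ≈ (-3.3722, -0.5154)

-3.3722, -0.5154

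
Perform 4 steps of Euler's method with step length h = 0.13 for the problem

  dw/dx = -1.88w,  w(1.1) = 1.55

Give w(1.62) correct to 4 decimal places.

Euler: w_{n+1} = w_n + h·f(x_n, w_n).
x=1.100000, w=1.550000: f=-2.914000 → w ← 1.550000 + 0.13·(-2.914000) = 1.171180
x=1.230000, w=1.171180: f=-2.201818 → w ← 1.171180 + 0.13·(-2.201818) = 0.884944
x=1.360000, w=0.884944: f=-1.663694 → w ← 0.884944 + 0.13·(-1.663694) = 0.668663
x=1.490000, w=0.668663: f=-1.257087 → w ← 0.668663 + 0.13·(-1.257087) = 0.505242
w(1.62) ≈ 0.5052

0.5052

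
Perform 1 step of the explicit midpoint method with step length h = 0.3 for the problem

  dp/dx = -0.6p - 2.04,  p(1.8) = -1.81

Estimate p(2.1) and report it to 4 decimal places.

-2.0704

Midpoint: k1 = f(x_n, p_n); k2 = f(x_n + h/2, p_n + (h/2)·k1); p_{n+1} = p_n + h·k2.
x=1.800000, p=-1.810000:
  k1 = f(1.800000, -1.810000) = -0.954000
  k2 = f(1.950000, -1.953100) = -0.868140
  p ← -1.810000 + 0.3·(-0.868140) = -2.070442
p(2.1) ≈ -2.0704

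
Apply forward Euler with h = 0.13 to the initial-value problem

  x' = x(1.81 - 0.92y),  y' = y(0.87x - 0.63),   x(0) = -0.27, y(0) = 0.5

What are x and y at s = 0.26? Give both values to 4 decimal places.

Euler on (x,y): x_{n+1} = x_n + h·x', y_{n+1} = y_n + h·y'.
0.000000: (-0.270000, 0.500000); f=(-0.364500, -0.432450) → (-0.317385, 0.443781)
0.130000: (-0.317385, 0.443781); f=(-0.444885, -0.402121) → (-0.375220, 0.391506)
(x(0.26), y(0.26)) ≈ (-0.3752, 0.3915)

-0.3752, 0.3915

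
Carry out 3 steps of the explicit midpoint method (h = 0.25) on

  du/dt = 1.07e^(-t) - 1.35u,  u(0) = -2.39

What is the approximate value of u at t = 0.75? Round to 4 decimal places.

Midpoint: k1 = f(t_n, u_n); k2 = f(t_n + h/2, u_n + (h/2)·k1); u_{n+1} = u_n + h·k2.
t=0.000000, u=-2.390000:
  k1 = f(0.000000, -2.390000) = 4.296500
  k2 = f(0.125000, -1.852937) = 3.445737
  u ← -2.390000 + 0.25·3.445737 = -1.528566
t=0.250000, u=-1.528566:
  k1 = f(0.250000, -1.528566) = 2.896880
  k2 = f(0.375000, -1.166456) = 2.310115
  u ← -1.528566 + 0.25·2.310115 = -0.951037
t=0.500000, u=-0.951037:
  k1 = f(0.500000, -0.951037) = 1.932888
  k2 = f(0.625000, -0.709426) = 1.530455
  u ← -0.951037 + 0.25·1.530455 = -0.568423
u(0.75) ≈ -0.5684

-0.5684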